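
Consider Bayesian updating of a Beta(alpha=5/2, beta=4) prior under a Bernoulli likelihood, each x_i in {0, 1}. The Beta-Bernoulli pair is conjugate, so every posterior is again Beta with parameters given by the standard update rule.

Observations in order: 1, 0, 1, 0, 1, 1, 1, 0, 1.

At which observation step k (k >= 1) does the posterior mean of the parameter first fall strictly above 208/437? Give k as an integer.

obs 1: x=1 → posterior Beta(7/2, 4)
obs 2: x=0 → posterior Beta(7/2, 5)
obs 3: x=1 → posterior Beta(9/2, 5)
obs 4: x=0 → posterior Beta(9/2, 6)
obs 5: x=1 → posterior Beta(11/2, 6)
obs 6: x=1 → posterior Beta(13/2, 6)
obs 7: x=1 → posterior Beta(15/2, 6)
obs 8: x=0 → posterior Beta(15/2, 7)
obs 9: x=1 → posterior Beta(17/2, 7)

k = 5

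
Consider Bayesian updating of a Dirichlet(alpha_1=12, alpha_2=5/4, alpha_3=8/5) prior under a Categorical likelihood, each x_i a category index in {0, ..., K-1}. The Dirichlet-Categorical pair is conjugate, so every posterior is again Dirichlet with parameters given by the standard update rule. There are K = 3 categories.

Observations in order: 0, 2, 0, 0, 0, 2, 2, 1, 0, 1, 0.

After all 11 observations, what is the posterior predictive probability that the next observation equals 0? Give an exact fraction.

360/517

obs 1: x=0 → posterior Dirichlet(13, 5/4, 8/5)
obs 2: x=2 → posterior Dirichlet(13, 5/4, 13/5)
obs 3: x=0 → posterior Dirichlet(14, 5/4, 13/5)
obs 4: x=0 → posterior Dirichlet(15, 5/4, 13/5)
obs 5: x=0 → posterior Dirichlet(16, 5/4, 13/5)
obs 6: x=2 → posterior Dirichlet(16, 5/4, 18/5)
obs 7: x=2 → posterior Dirichlet(16, 5/4, 23/5)
obs 8: x=1 → posterior Dirichlet(16, 9/4, 23/5)
obs 9: x=0 → posterior Dirichlet(17, 9/4, 23/5)
obs 10: x=1 → posterior Dirichlet(17, 13/4, 23/5)
obs 11: x=0 → posterior Dirichlet(18, 13/4, 23/5)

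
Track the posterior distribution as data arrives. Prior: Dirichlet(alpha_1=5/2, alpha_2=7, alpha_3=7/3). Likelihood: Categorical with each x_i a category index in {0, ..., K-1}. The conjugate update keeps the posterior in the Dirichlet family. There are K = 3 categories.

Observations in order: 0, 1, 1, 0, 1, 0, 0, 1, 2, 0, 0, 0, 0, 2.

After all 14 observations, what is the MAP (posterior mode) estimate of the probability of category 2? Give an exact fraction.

obs 1: x=0 → posterior Dirichlet(7/2, 7, 7/3)
obs 2: x=1 → posterior Dirichlet(7/2, 8, 7/3)
obs 3: x=1 → posterior Dirichlet(7/2, 9, 7/3)
obs 4: x=0 → posterior Dirichlet(9/2, 9, 7/3)
obs 5: x=1 → posterior Dirichlet(9/2, 10, 7/3)
obs 6: x=0 → posterior Dirichlet(11/2, 10, 7/3)
obs 7: x=0 → posterior Dirichlet(13/2, 10, 7/3)
obs 8: x=1 → posterior Dirichlet(13/2, 11, 7/3)
obs 9: x=2 → posterior Dirichlet(13/2, 11, 10/3)
obs 10: x=0 → posterior Dirichlet(15/2, 11, 10/3)
obs 11: x=0 → posterior Dirichlet(17/2, 11, 10/3)
obs 12: x=0 → posterior Dirichlet(19/2, 11, 10/3)
obs 13: x=0 → posterior Dirichlet(21/2, 11, 10/3)
obs 14: x=2 → posterior Dirichlet(21/2, 11, 13/3)

20/137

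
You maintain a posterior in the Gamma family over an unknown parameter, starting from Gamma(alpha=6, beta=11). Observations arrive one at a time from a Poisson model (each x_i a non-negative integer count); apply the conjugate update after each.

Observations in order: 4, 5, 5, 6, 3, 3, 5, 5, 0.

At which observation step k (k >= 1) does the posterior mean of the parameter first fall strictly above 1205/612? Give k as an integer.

obs 1: x=4 → posterior Gamma(10, 12)
obs 2: x=5 → posterior Gamma(15, 13)
obs 3: x=5 → posterior Gamma(20, 14)
obs 4: x=6 → posterior Gamma(26, 15)
obs 5: x=3 → posterior Gamma(29, 16)
obs 6: x=3 → posterior Gamma(32, 17)
obs 7: x=5 → posterior Gamma(37, 18)
obs 8: x=5 → posterior Gamma(42, 19)
obs 9: x=0 → posterior Gamma(42, 20)

k = 7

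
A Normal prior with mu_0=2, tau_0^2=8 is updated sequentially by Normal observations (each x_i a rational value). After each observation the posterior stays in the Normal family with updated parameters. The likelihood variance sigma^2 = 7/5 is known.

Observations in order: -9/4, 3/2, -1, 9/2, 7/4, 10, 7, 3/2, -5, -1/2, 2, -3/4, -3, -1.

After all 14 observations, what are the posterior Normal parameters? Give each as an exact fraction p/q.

mu_0=604/567, tau_0^2=8/81

obs 1: x=-9/4 → posterior Normal(-76/47, 56/47)
obs 2: x=3/2 → posterior Normal(-16/87, 56/87)
obs 3: x=-1 → posterior Normal(-56/127, 56/127)
obs 4: x=9/2 → posterior Normal(124/167, 56/167)
obs 5: x=7/4 → posterior Normal(194/207, 56/207)
obs 6: x=10 → posterior Normal(594/247, 56/247)
obs 7: x=7 → posterior Normal(874/287, 8/41)
obs 8: x=3/2 → posterior Normal(934/327, 56/327)
obs 9: x=-5 → posterior Normal(2, 56/367)
obs 10: x=-1/2 → posterior Normal(714/407, 56/407)
obs 11: x=2 → posterior Normal(794/447, 56/447)
obs 12: x=-3/4 → posterior Normal(764/487, 56/487)
obs 13: x=-3 → posterior Normal(644/527, 56/527)
obs 14: x=-1 → posterior Normal(604/567, 8/81)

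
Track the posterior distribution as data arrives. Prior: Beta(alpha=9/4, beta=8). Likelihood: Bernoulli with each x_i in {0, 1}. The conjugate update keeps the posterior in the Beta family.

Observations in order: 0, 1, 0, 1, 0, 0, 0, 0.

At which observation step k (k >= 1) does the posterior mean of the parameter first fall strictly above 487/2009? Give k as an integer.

k = 2

obs 1: x=0 → posterior Beta(9/4, 9)
obs 2: x=1 → posterior Beta(13/4, 9)
obs 3: x=0 → posterior Beta(13/4, 10)
obs 4: x=1 → posterior Beta(17/4, 10)
obs 5: x=0 → posterior Beta(17/4, 11)
obs 6: x=0 → posterior Beta(17/4, 12)
obs 7: x=0 → posterior Beta(17/4, 13)
obs 8: x=0 → posterior Beta(17/4, 14)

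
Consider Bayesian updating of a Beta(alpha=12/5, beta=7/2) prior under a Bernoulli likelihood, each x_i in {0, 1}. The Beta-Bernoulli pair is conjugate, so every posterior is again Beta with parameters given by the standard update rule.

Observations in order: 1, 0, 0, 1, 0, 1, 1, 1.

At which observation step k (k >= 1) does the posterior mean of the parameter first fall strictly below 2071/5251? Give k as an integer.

k = 3

obs 1: x=1 → posterior Beta(17/5, 7/2)
obs 2: x=0 → posterior Beta(17/5, 9/2)
obs 3: x=0 → posterior Beta(17/5, 11/2)
obs 4: x=1 → posterior Beta(22/5, 11/2)
obs 5: x=0 → posterior Beta(22/5, 13/2)
obs 6: x=1 → posterior Beta(27/5, 13/2)
obs 7: x=1 → posterior Beta(32/5, 13/2)
obs 8: x=1 → posterior Beta(37/5, 13/2)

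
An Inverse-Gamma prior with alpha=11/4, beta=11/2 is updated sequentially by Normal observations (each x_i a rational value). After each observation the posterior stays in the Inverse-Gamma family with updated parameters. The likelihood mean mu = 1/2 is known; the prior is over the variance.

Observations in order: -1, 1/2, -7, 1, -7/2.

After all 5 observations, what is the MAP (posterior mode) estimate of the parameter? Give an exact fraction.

obs 1: x=-1 → posterior Inverse-Gamma(13/4, 53/8)
obs 2: x=1/2 → posterior Inverse-Gamma(15/4, 53/8)
obs 3: x=-7 → posterior Inverse-Gamma(17/4, 139/4)
obs 4: x=1 → posterior Inverse-Gamma(19/4, 279/8)
obs 5: x=-7/2 → posterior Inverse-Gamma(21/4, 343/8)

343/50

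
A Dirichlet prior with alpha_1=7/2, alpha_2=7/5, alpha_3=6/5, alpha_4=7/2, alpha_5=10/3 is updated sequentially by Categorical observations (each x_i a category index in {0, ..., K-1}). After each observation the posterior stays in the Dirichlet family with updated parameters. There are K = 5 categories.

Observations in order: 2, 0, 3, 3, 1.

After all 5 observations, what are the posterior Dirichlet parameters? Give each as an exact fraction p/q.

alpha_1=9/2, alpha_2=12/5, alpha_3=11/5, alpha_4=11/2, alpha_5=10/3

obs 1: x=2 → posterior Dirichlet(7/2, 7/5, 11/5, 7/2, 10/3)
obs 2: x=0 → posterior Dirichlet(9/2, 7/5, 11/5, 7/2, 10/3)
obs 3: x=3 → posterior Dirichlet(9/2, 7/5, 11/5, 9/2, 10/3)
obs 4: x=3 → posterior Dirichlet(9/2, 7/5, 11/5, 11/2, 10/3)
obs 5: x=1 → posterior Dirichlet(9/2, 12/5, 11/5, 11/2, 10/3)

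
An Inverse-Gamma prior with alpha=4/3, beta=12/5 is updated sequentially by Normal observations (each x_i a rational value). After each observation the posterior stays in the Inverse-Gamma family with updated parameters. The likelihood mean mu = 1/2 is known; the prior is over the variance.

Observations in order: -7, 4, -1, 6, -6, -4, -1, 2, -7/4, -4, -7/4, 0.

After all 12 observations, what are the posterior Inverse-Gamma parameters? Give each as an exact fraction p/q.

alpha=22/3, beta=8137/80

obs 1: x=-7 → posterior Inverse-Gamma(11/6, 1221/40)
obs 2: x=4 → posterior Inverse-Gamma(7/3, 733/20)
obs 3: x=-1 → posterior Inverse-Gamma(17/6, 1511/40)
obs 4: x=6 → posterior Inverse-Gamma(10/3, 529/10)
obs 5: x=-6 → posterior Inverse-Gamma(23/6, 2961/40)
obs 6: x=-4 → posterior Inverse-Gamma(13/3, 1683/20)
obs 7: x=-1 → posterior Inverse-Gamma(29/6, 3411/40)
obs 8: x=2 → posterior Inverse-Gamma(16/3, 432/5)
obs 9: x=-7/4 → posterior Inverse-Gamma(35/6, 14229/160)
obs 10: x=-4 → posterior Inverse-Gamma(19/3, 15849/160)
obs 11: x=-7/4 → posterior Inverse-Gamma(41/6, 8127/80)
obs 12: x=0 → posterior Inverse-Gamma(22/3, 8137/80)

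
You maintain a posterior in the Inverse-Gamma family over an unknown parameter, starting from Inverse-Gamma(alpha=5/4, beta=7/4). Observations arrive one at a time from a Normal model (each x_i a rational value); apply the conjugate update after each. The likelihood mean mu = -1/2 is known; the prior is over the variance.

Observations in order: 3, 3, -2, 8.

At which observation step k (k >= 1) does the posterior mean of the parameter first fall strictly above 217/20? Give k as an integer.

k = 2

obs 1: x=3 → posterior Inverse-Gamma(7/4, 63/8)
obs 2: x=3 → posterior Inverse-Gamma(9/4, 14)
obs 3: x=-2 → posterior Inverse-Gamma(11/4, 121/8)
obs 4: x=8 → posterior Inverse-Gamma(13/4, 205/4)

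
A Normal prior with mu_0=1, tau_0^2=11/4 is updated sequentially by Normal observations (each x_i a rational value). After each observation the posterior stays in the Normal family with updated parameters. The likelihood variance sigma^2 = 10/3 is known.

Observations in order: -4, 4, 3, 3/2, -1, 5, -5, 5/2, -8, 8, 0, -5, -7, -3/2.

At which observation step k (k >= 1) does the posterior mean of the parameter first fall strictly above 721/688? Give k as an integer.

obs 1: x=-4 → posterior Normal(-92/73, 110/73)
obs 2: x=4 → posterior Normal(20/53, 55/53)
obs 3: x=3 → posterior Normal(1, 110/139)
obs 4: x=3/2 → posterior Normal(377/344, 55/86)
obs 5: x=-1 → posterior Normal(311/410, 22/41)
obs 6: x=5 → posterior Normal(641/476, 55/119)
obs 7: x=-5 → posterior Normal(311/542, 110/271)
obs 8: x=5/2 → posterior Normal(119/152, 55/152)
obs 9: x=-8 → posterior Normal(-26/337, 110/337)
obs 10: x=8 → posterior Normal(119/185, 11/37)
obs 11: x=0 → posterior Normal(238/403, 110/403)
obs 12: x=-5 → posterior Normal(73/436, 55/218)
obs 13: x=-7 → posterior Normal(-158/469, 110/469)
obs 14: x=-3/2 → posterior Normal(-415/1004, 55/251)

k = 4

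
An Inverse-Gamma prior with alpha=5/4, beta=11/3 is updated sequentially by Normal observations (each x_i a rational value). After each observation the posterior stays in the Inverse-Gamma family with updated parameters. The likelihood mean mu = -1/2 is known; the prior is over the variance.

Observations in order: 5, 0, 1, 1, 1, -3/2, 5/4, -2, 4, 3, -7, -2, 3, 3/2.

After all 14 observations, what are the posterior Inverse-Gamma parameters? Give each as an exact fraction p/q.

alpha=33/4, beta=6919/96

obs 1: x=5 → posterior Inverse-Gamma(7/4, 451/24)
obs 2: x=0 → posterior Inverse-Gamma(9/4, 227/12)
obs 3: x=1 → posterior Inverse-Gamma(11/4, 481/24)
obs 4: x=1 → posterior Inverse-Gamma(13/4, 127/6)
obs 5: x=1 → posterior Inverse-Gamma(15/4, 535/24)
obs 6: x=-3/2 → posterior Inverse-Gamma(17/4, 547/24)
obs 7: x=5/4 → posterior Inverse-Gamma(19/4, 2335/96)
obs 8: x=-2 → posterior Inverse-Gamma(21/4, 2443/96)
obs 9: x=4 → posterior Inverse-Gamma(23/4, 3415/96)
obs 10: x=3 → posterior Inverse-Gamma(25/4, 4003/96)
obs 11: x=-7 → posterior Inverse-Gamma(27/4, 6031/96)
obs 12: x=-2 → posterior Inverse-Gamma(29/4, 6139/96)
obs 13: x=3 → posterior Inverse-Gamma(31/4, 6727/96)
obs 14: x=3/2 → posterior Inverse-Gamma(33/4, 6919/96)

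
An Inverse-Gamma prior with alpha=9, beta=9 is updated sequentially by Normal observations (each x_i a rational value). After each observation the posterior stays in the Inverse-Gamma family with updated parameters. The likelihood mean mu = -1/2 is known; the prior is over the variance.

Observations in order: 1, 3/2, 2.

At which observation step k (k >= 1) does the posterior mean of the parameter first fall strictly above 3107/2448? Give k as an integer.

k = 2

obs 1: x=1 → posterior Inverse-Gamma(19/2, 81/8)
obs 2: x=3/2 → posterior Inverse-Gamma(10, 97/8)
obs 3: x=2 → posterior Inverse-Gamma(21/2, 61/4)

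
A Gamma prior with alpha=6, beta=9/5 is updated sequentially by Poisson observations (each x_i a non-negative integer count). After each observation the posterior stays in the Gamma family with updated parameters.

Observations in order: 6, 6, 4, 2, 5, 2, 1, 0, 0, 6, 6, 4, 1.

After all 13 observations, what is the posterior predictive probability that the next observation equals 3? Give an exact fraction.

obs 1: x=6 → posterior Gamma(12, 14/5)
obs 2: x=6 → posterior Gamma(18, 19/5)
obs 3: x=4 → posterior Gamma(22, 24/5)
obs 4: x=2 → posterior Gamma(24, 29/5)
obs 5: x=5 → posterior Gamma(29, 34/5)
obs 6: x=2 → posterior Gamma(31, 39/5)
obs 7: x=1 → posterior Gamma(32, 44/5)
obs 8: x=0 → posterior Gamma(32, 49/5)
obs 9: x=0 → posterior Gamma(32, 54/5)
obs 10: x=6 → posterior Gamma(38, 59/5)
obs 11: x=6 → posterior Gamma(44, 64/5)
obs 12: x=4 → posterior Gamma(48, 69/5)
obs 13: x=1 → posterior Gamma(49, 74/5)

101823797492421960115687431076873902589942807160657292917076709161988137069200786039563196825600000/474907192558222969822887569067470671296823326388393526231887594656282251078817644837935581141282241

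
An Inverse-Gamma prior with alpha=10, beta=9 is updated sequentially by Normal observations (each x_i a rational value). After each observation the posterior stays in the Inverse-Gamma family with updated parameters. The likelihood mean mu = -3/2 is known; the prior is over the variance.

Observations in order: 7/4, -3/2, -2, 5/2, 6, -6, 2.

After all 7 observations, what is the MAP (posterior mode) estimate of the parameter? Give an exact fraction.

2137/464

obs 1: x=7/4 → posterior Inverse-Gamma(21/2, 457/32)
obs 2: x=-3/2 → posterior Inverse-Gamma(11, 457/32)
obs 3: x=-2 → posterior Inverse-Gamma(23/2, 461/32)
obs 4: x=5/2 → posterior Inverse-Gamma(12, 717/32)
obs 5: x=6 → posterior Inverse-Gamma(25/2, 1617/32)
obs 6: x=-6 → posterior Inverse-Gamma(13, 1941/32)
obs 7: x=2 → posterior Inverse-Gamma(27/2, 2137/32)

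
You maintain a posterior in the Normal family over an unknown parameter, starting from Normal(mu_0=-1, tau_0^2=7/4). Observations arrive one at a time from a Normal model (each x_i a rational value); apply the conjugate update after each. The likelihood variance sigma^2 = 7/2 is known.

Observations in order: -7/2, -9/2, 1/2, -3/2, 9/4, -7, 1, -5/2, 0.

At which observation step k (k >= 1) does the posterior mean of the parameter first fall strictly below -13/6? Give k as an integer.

obs 1: x=-7/2 → posterior Normal(-11/6, 7/6)
obs 2: x=-9/2 → posterior Normal(-5/2, 7/8)
obs 3: x=1/2 → posterior Normal(-19/10, 7/10)
obs 4: x=-3/2 → posterior Normal(-11/6, 7/12)
obs 5: x=9/4 → posterior Normal(-5/4, 1/2)
obs 6: x=-7 → posterior Normal(-63/32, 7/16)
obs 7: x=1 → posterior Normal(-59/36, 7/18)
obs 8: x=-5/2 → posterior Normal(-69/40, 7/20)
obs 9: x=0 → posterior Normal(-69/44, 7/22)

k = 2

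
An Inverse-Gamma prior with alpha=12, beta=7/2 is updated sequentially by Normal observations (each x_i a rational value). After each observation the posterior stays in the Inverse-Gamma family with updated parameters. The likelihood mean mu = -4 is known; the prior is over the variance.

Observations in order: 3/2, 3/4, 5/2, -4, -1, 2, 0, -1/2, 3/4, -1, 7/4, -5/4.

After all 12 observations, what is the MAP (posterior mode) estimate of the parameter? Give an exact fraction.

495/76

obs 1: x=3/2 → posterior Inverse-Gamma(25/2, 149/8)
obs 2: x=3/4 → posterior Inverse-Gamma(13, 957/32)
obs 3: x=5/2 → posterior Inverse-Gamma(27/2, 1633/32)
obs 4: x=-4 → posterior Inverse-Gamma(14, 1633/32)
obs 5: x=-1 → posterior Inverse-Gamma(29/2, 1777/32)
obs 6: x=2 → posterior Inverse-Gamma(15, 2353/32)
obs 7: x=0 → posterior Inverse-Gamma(31/2, 2609/32)
obs 8: x=-1/2 → posterior Inverse-Gamma(16, 2805/32)
obs 9: x=3/4 → posterior Inverse-Gamma(33/2, 1583/16)
obs 10: x=-1 → posterior Inverse-Gamma(17, 1655/16)
obs 11: x=7/4 → posterior Inverse-Gamma(35/2, 3839/32)
obs 12: x=-5/4 → posterior Inverse-Gamma(18, 495/4)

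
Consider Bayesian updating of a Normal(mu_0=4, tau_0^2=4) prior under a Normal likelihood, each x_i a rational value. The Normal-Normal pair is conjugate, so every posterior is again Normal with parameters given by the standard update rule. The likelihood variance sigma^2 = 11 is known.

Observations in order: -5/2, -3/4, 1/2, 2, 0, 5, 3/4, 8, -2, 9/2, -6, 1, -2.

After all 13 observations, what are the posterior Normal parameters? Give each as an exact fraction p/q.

obs 1: x=-5/2 → posterior Normal(34/15, 44/15)
obs 2: x=-3/4 → posterior Normal(31/19, 44/19)
obs 3: x=1/2 → posterior Normal(33/23, 44/23)
obs 4: x=2 → posterior Normal(41/27, 44/27)
obs 5: x=0 → posterior Normal(41/31, 44/31)
obs 6: x=5 → posterior Normal(61/35, 44/35)
obs 7: x=3/4 → posterior Normal(64/39, 44/39)
obs 8: x=8 → posterior Normal(96/43, 44/43)
obs 9: x=-2 → posterior Normal(88/47, 44/47)
obs 10: x=9/2 → posterior Normal(106/51, 44/51)
obs 11: x=-6 → posterior Normal(82/55, 4/5)
obs 12: x=1 → posterior Normal(86/59, 44/59)
obs 13: x=-2 → posterior Normal(26/21, 44/63)

mu_0=26/21, tau_0^2=44/63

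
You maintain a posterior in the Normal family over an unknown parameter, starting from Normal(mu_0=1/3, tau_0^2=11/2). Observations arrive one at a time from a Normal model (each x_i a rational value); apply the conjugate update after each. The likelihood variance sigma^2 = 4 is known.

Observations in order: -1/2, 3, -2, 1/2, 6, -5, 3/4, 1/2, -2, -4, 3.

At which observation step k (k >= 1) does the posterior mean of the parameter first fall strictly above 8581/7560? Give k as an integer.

obs 1: x=-1/2 → posterior Normal(-17/114, 44/19)
obs 2: x=3 → posterior Normal(181/180, 22/15)
obs 3: x=-2 → posterior Normal(49/246, 44/41)
obs 4: x=1/2 → posterior Normal(41/156, 11/13)
obs 5: x=6 → posterior Normal(239/189, 44/63)
obs 6: x=-5 → posterior Normal(1/3, 22/37)
obs 7: x=3/4 → posterior Normal(79/204, 44/85)
obs 8: x=1/2 → posterior Normal(461/1152, 11/24)
obs 9: x=-2 → posterior Normal(197/1284, 44/107)
obs 10: x=-4 → posterior Normal(-331/1416, 22/59)
obs 11: x=3 → posterior Normal(65/1548, 44/129)

k = 5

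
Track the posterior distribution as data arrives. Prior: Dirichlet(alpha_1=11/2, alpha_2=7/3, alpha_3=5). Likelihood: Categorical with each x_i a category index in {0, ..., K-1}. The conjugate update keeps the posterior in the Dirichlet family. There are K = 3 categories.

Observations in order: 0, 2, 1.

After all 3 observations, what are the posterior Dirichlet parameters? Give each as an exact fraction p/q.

obs 1: x=0 → posterior Dirichlet(13/2, 7/3, 5)
obs 2: x=2 → posterior Dirichlet(13/2, 7/3, 6)
obs 3: x=1 → posterior Dirichlet(13/2, 10/3, 6)

alpha_1=13/2, alpha_2=10/3, alpha_3=6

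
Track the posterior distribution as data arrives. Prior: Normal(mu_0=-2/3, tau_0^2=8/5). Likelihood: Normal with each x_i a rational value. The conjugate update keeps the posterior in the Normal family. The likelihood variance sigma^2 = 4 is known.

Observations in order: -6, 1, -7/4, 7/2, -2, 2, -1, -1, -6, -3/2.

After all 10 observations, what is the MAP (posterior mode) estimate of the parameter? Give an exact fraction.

-173/150

obs 1: x=-6 → posterior Normal(-46/21, 8/7)
obs 2: x=1 → posterior Normal(-40/27, 8/9)
obs 3: x=-7/4 → posterior Normal(-101/66, 8/11)
obs 4: x=7/2 → posterior Normal(-59/78, 8/13)
obs 5: x=-2 → posterior Normal(-83/90, 8/15)
obs 6: x=2 → posterior Normal(-59/102, 8/17)
obs 7: x=-1 → posterior Normal(-71/114, 8/19)
obs 8: x=-1 → posterior Normal(-83/126, 8/21)
obs 9: x=-6 → posterior Normal(-155/138, 8/23)
obs 10: x=-3/2 → posterior Normal(-173/150, 8/25)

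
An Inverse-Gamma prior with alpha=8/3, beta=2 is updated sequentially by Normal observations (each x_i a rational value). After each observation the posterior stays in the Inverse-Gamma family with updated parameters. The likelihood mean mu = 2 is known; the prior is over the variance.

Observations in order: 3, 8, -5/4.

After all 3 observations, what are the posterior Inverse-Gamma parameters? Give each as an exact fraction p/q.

obs 1: x=3 → posterior Inverse-Gamma(19/6, 5/2)
obs 2: x=8 → posterior Inverse-Gamma(11/3, 41/2)
obs 3: x=-5/4 → posterior Inverse-Gamma(25/6, 825/32)

alpha=25/6, beta=825/32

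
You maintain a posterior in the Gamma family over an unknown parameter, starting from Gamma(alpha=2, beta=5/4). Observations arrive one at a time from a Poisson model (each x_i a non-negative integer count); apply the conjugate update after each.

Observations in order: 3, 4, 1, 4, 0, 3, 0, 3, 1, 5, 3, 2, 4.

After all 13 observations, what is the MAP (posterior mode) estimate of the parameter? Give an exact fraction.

136/57

obs 1: x=3 → posterior Gamma(5, 9/4)
obs 2: x=4 → posterior Gamma(9, 13/4)
obs 3: x=1 → posterior Gamma(10, 17/4)
obs 4: x=4 → posterior Gamma(14, 21/4)
obs 5: x=0 → posterior Gamma(14, 25/4)
obs 6: x=3 → posterior Gamma(17, 29/4)
obs 7: x=0 → posterior Gamma(17, 33/4)
obs 8: x=3 → posterior Gamma(20, 37/4)
obs 9: x=1 → posterior Gamma(21, 41/4)
obs 10: x=5 → posterior Gamma(26, 45/4)
obs 11: x=3 → posterior Gamma(29, 49/4)
obs 12: x=2 → posterior Gamma(31, 53/4)
obs 13: x=4 → posterior Gamma(35, 57/4)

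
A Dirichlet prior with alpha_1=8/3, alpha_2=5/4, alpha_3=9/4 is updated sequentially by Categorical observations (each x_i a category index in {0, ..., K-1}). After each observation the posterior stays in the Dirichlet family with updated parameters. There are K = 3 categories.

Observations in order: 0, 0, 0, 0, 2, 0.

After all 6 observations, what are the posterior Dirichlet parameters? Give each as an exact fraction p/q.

obs 1: x=0 → posterior Dirichlet(11/3, 5/4, 9/4)
obs 2: x=0 → posterior Dirichlet(14/3, 5/4, 9/4)
obs 3: x=0 → posterior Dirichlet(17/3, 5/4, 9/4)
obs 4: x=0 → posterior Dirichlet(20/3, 5/4, 9/4)
obs 5: x=2 → posterior Dirichlet(20/3, 5/4, 13/4)
obs 6: x=0 → posterior Dirichlet(23/3, 5/4, 13/4)

alpha_1=23/3, alpha_2=5/4, alpha_3=13/4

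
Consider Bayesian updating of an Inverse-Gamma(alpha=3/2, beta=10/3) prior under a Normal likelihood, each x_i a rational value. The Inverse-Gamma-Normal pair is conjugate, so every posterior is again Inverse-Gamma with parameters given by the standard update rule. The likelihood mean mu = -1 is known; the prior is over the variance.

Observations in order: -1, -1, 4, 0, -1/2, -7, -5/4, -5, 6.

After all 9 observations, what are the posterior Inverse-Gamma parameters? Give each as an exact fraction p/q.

obs 1: x=-1 → posterior Inverse-Gamma(2, 10/3)
obs 2: x=-1 → posterior Inverse-Gamma(5/2, 10/3)
obs 3: x=4 → posterior Inverse-Gamma(3, 95/6)
obs 4: x=0 → posterior Inverse-Gamma(7/2, 49/3)
obs 5: x=-1/2 → posterior Inverse-Gamma(4, 395/24)
obs 6: x=-7 → posterior Inverse-Gamma(9/2, 827/24)
obs 7: x=-5/4 → posterior Inverse-Gamma(5, 3311/96)
obs 8: x=-5 → posterior Inverse-Gamma(11/2, 4079/96)
obs 9: x=6 → posterior Inverse-Gamma(6, 6431/96)

alpha=6, beta=6431/96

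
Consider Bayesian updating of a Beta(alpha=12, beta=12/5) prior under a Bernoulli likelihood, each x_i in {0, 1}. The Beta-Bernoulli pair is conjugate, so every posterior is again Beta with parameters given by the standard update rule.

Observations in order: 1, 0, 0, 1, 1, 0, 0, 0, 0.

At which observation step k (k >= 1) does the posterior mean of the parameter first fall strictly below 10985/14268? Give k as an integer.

k = 3

obs 1: x=1 → posterior Beta(13, 12/5)
obs 2: x=0 → posterior Beta(13, 17/5)
obs 3: x=0 → posterior Beta(13, 22/5)
obs 4: x=1 → posterior Beta(14, 22/5)
obs 5: x=1 → posterior Beta(15, 22/5)
obs 6: x=0 → posterior Beta(15, 27/5)
obs 7: x=0 → posterior Beta(15, 32/5)
obs 8: x=0 → posterior Beta(15, 37/5)
obs 9: x=0 → posterior Beta(15, 42/5)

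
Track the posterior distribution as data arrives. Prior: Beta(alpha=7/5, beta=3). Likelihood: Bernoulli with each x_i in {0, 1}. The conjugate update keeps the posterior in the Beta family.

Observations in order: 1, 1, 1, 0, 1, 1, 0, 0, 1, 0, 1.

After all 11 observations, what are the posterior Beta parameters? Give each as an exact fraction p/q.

obs 1: x=1 → posterior Beta(12/5, 3)
obs 2: x=1 → posterior Beta(17/5, 3)
obs 3: x=1 → posterior Beta(22/5, 3)
obs 4: x=0 → posterior Beta(22/5, 4)
obs 5: x=1 → posterior Beta(27/5, 4)
obs 6: x=1 → posterior Beta(32/5, 4)
obs 7: x=0 → posterior Beta(32/5, 5)
obs 8: x=0 → posterior Beta(32/5, 6)
obs 9: x=1 → posterior Beta(37/5, 6)
obs 10: x=0 → posterior Beta(37/5, 7)
obs 11: x=1 → posterior Beta(42/5, 7)

alpha=42/5, beta=7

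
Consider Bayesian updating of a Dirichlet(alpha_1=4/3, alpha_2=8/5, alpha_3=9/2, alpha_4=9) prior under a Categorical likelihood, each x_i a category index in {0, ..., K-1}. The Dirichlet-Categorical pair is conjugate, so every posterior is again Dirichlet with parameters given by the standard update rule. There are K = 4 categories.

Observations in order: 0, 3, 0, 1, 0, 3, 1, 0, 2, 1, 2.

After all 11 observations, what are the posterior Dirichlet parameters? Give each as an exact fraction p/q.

alpha_1=16/3, alpha_2=23/5, alpha_3=13/2, alpha_4=11

obs 1: x=0 → posterior Dirichlet(7/3, 8/5, 9/2, 9)
obs 2: x=3 → posterior Dirichlet(7/3, 8/5, 9/2, 10)
obs 3: x=0 → posterior Dirichlet(10/3, 8/5, 9/2, 10)
obs 4: x=1 → posterior Dirichlet(10/3, 13/5, 9/2, 10)
obs 5: x=0 → posterior Dirichlet(13/3, 13/5, 9/2, 10)
obs 6: x=3 → posterior Dirichlet(13/3, 13/5, 9/2, 11)
obs 7: x=1 → posterior Dirichlet(13/3, 18/5, 9/2, 11)
obs 8: x=0 → posterior Dirichlet(16/3, 18/5, 9/2, 11)
obs 9: x=2 → posterior Dirichlet(16/3, 18/5, 11/2, 11)
obs 10: x=1 → posterior Dirichlet(16/3, 23/5, 11/2, 11)
obs 11: x=2 → posterior Dirichlet(16/3, 23/5, 13/2, 11)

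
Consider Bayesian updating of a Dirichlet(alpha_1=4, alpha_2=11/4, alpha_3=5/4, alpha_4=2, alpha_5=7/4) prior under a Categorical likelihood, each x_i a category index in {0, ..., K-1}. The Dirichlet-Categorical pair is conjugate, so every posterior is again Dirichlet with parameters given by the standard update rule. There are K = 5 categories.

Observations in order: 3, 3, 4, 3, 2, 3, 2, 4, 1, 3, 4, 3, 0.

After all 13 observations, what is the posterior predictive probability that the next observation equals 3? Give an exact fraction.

32/99

obs 1: x=3 → posterior Dirichlet(4, 11/4, 5/4, 3, 7/4)
obs 2: x=3 → posterior Dirichlet(4, 11/4, 5/4, 4, 7/4)
obs 3: x=4 → posterior Dirichlet(4, 11/4, 5/4, 4, 11/4)
obs 4: x=3 → posterior Dirichlet(4, 11/4, 5/4, 5, 11/4)
obs 5: x=2 → posterior Dirichlet(4, 11/4, 9/4, 5, 11/4)
obs 6: x=3 → posterior Dirichlet(4, 11/4, 9/4, 6, 11/4)
obs 7: x=2 → posterior Dirichlet(4, 11/4, 13/4, 6, 11/4)
obs 8: x=4 → posterior Dirichlet(4, 11/4, 13/4, 6, 15/4)
obs 9: x=1 → posterior Dirichlet(4, 15/4, 13/4, 6, 15/4)
obs 10: x=3 → posterior Dirichlet(4, 15/4, 13/4, 7, 15/4)
obs 11: x=4 → posterior Dirichlet(4, 15/4, 13/4, 7, 19/4)
obs 12: x=3 → posterior Dirichlet(4, 15/4, 13/4, 8, 19/4)
obs 13: x=0 → posterior Dirichlet(5, 15/4, 13/4, 8, 19/4)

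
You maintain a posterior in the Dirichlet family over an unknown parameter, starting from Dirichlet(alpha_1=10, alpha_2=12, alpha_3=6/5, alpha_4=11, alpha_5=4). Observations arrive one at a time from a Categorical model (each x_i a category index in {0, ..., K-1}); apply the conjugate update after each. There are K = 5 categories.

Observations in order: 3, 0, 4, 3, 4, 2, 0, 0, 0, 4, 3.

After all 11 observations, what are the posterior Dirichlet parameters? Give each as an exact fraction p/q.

obs 1: x=3 → posterior Dirichlet(10, 12, 6/5, 12, 4)
obs 2: x=0 → posterior Dirichlet(11, 12, 6/5, 12, 4)
obs 3: x=4 → posterior Dirichlet(11, 12, 6/5, 12, 5)
obs 4: x=3 → posterior Dirichlet(11, 12, 6/5, 13, 5)
obs 5: x=4 → posterior Dirichlet(11, 12, 6/5, 13, 6)
obs 6: x=2 → posterior Dirichlet(11, 12, 11/5, 13, 6)
obs 7: x=0 → posterior Dirichlet(12, 12, 11/5, 13, 6)
obs 8: x=0 → posterior Dirichlet(13, 12, 11/5, 13, 6)
obs 9: x=0 → posterior Dirichlet(14, 12, 11/5, 13, 6)
obs 10: x=4 → posterior Dirichlet(14, 12, 11/5, 13, 7)
obs 11: x=3 → posterior Dirichlet(14, 12, 11/5, 14, 7)

alpha_1=14, alpha_2=12, alpha_3=11/5, alpha_4=14, alpha_5=7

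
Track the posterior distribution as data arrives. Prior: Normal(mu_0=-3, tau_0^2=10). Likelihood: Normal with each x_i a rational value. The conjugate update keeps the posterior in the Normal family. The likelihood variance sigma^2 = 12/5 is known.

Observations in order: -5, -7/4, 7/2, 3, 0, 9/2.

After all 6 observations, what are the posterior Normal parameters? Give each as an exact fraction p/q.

obs 1: x=-5 → posterior Normal(-143/31, 60/31)
obs 2: x=-7/4 → posterior Normal(-747/224, 15/14)
obs 3: x=7/2 → posterior Normal(-397/324, 20/27)
obs 4: x=3 → posterior Normal(-97/424, 30/53)
obs 5: x=0 → posterior Normal(-97/524, 60/131)
obs 6: x=9/2 → posterior Normal(353/624, 5/13)

mu_0=353/624, tau_0^2=5/13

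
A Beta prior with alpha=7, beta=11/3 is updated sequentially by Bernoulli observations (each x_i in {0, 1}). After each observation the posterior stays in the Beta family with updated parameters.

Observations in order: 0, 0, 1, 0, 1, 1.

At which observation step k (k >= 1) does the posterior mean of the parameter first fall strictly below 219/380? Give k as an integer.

obs 1: x=0 → posterior Beta(7, 14/3)
obs 2: x=0 → posterior Beta(7, 17/3)
obs 3: x=1 → posterior Beta(8, 17/3)
obs 4: x=0 → posterior Beta(8, 20/3)
obs 5: x=1 → posterior Beta(9, 20/3)
obs 6: x=1 → posterior Beta(10, 20/3)

k = 2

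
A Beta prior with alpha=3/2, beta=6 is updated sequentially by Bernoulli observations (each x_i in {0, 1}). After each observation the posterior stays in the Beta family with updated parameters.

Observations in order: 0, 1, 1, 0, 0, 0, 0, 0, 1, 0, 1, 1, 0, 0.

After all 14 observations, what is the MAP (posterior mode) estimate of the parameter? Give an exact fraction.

obs 1: x=0 → posterior Beta(3/2, 7)
obs 2: x=1 → posterior Beta(5/2, 7)
obs 3: x=1 → posterior Beta(7/2, 7)
obs 4: x=0 → posterior Beta(7/2, 8)
obs 5: x=0 → posterior Beta(7/2, 9)
obs 6: x=0 → posterior Beta(7/2, 10)
obs 7: x=0 → posterior Beta(7/2, 11)
obs 8: x=0 → posterior Beta(7/2, 12)
obs 9: x=1 → posterior Beta(9/2, 12)
obs 10: x=0 → posterior Beta(9/2, 13)
obs 11: x=1 → posterior Beta(11/2, 13)
obs 12: x=1 → posterior Beta(13/2, 13)
obs 13: x=0 → posterior Beta(13/2, 14)
obs 14: x=0 → posterior Beta(13/2, 15)

11/39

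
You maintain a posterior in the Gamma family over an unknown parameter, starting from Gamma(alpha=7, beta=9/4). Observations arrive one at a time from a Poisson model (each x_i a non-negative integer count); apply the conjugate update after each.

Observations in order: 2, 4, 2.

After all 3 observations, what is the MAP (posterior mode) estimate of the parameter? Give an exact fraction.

8/3

obs 1: x=2 → posterior Gamma(9, 13/4)
obs 2: x=4 → posterior Gamma(13, 17/4)
obs 3: x=2 → posterior Gamma(15, 21/4)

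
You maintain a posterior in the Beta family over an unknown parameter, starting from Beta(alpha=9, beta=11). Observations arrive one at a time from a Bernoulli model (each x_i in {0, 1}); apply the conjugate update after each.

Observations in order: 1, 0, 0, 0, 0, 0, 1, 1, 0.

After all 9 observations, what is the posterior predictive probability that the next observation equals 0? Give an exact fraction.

17/29

obs 1: x=1 → posterior Beta(10, 11)
obs 2: x=0 → posterior Beta(10, 12)
obs 3: x=0 → posterior Beta(10, 13)
obs 4: x=0 → posterior Beta(10, 14)
obs 5: x=0 → posterior Beta(10, 15)
obs 6: x=0 → posterior Beta(10, 16)
obs 7: x=1 → posterior Beta(11, 16)
obs 8: x=1 → posterior Beta(12, 16)
obs 9: x=0 → posterior Beta(12, 17)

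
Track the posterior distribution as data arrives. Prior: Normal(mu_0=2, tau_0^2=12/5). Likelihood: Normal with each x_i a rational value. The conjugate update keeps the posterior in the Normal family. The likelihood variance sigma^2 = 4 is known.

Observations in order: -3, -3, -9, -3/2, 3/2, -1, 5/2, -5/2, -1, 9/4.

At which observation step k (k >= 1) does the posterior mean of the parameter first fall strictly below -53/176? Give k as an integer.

obs 1: x=-3 → posterior Normal(1/8, 3/2)
obs 2: x=-3 → posterior Normal(-8/11, 12/11)
obs 3: x=-9 → posterior Normal(-5/2, 6/7)
obs 4: x=-3/2 → posterior Normal(-79/34, 12/17)
obs 5: x=3/2 → posterior Normal(-7/4, 3/5)
obs 6: x=-1 → posterior Normal(-38/23, 12/23)
obs 7: x=5/2 → posterior Normal(-61/52, 6/13)
obs 8: x=-5/2 → posterior Normal(-38/29, 12/29)
obs 9: x=-1 → posterior Normal(-41/32, 3/8)
obs 10: x=9/4 → posterior Normal(-137/140, 12/35)

k = 2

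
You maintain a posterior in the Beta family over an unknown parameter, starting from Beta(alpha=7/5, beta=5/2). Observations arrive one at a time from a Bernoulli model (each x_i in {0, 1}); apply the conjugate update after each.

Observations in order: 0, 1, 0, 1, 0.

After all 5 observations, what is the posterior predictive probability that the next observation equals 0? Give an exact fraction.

obs 1: x=0 → posterior Beta(7/5, 7/2)
obs 2: x=1 → posterior Beta(12/5, 7/2)
obs 3: x=0 → posterior Beta(12/5, 9/2)
obs 4: x=1 → posterior Beta(17/5, 9/2)
obs 5: x=0 → posterior Beta(17/5, 11/2)

55/89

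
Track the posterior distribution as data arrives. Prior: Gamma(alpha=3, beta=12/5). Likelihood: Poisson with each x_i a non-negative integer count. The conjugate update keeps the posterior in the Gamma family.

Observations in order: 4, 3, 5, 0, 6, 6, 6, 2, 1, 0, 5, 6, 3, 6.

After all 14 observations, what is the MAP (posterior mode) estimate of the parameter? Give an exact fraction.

275/82

obs 1: x=4 → posterior Gamma(7, 17/5)
obs 2: x=3 → posterior Gamma(10, 22/5)
obs 3: x=5 → posterior Gamma(15, 27/5)
obs 4: x=0 → posterior Gamma(15, 32/5)
obs 5: x=6 → posterior Gamma(21, 37/5)
obs 6: x=6 → posterior Gamma(27, 42/5)
obs 7: x=6 → posterior Gamma(33, 47/5)
obs 8: x=2 → posterior Gamma(35, 52/5)
obs 9: x=1 → posterior Gamma(36, 57/5)
obs 10: x=0 → posterior Gamma(36, 62/5)
obs 11: x=5 → posterior Gamma(41, 67/5)
obs 12: x=6 → posterior Gamma(47, 72/5)
obs 13: x=3 → posterior Gamma(50, 77/5)
obs 14: x=6 → posterior Gamma(56, 82/5)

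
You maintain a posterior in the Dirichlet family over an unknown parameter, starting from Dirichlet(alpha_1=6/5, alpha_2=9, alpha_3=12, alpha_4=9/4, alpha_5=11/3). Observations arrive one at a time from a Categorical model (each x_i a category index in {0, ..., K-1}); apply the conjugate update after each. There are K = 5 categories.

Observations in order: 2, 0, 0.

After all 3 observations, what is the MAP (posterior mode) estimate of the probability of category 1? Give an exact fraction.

480/1567

obs 1: x=2 → posterior Dirichlet(6/5, 9, 13, 9/4, 11/3)
obs 2: x=0 → posterior Dirichlet(11/5, 9, 13, 9/4, 11/3)
obs 3: x=0 → posterior Dirichlet(16/5, 9, 13, 9/4, 11/3)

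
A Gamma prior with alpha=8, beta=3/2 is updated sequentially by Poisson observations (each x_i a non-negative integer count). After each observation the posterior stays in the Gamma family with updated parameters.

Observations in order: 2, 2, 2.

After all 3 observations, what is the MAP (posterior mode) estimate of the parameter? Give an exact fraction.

26/9

obs 1: x=2 → posterior Gamma(10, 5/2)
obs 2: x=2 → posterior Gamma(12, 7/2)
obs 3: x=2 → posterior Gamma(14, 9/2)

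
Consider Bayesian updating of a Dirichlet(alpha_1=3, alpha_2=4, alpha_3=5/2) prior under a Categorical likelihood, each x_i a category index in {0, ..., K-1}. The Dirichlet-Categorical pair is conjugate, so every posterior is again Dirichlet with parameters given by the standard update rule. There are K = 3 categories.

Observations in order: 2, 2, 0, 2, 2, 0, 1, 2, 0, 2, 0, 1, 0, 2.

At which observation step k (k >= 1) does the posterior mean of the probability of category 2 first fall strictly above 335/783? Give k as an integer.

k = 5

obs 1: x=2 → posterior Dirichlet(3, 4, 7/2)
obs 2: x=2 → posterior Dirichlet(3, 4, 9/2)
obs 3: x=0 → posterior Dirichlet(4, 4, 9/2)
obs 4: x=2 → posterior Dirichlet(4, 4, 11/2)
obs 5: x=2 → posterior Dirichlet(4, 4, 13/2)
obs 6: x=0 → posterior Dirichlet(5, 4, 13/2)
obs 7: x=1 → posterior Dirichlet(5, 5, 13/2)
obs 8: x=2 → posterior Dirichlet(5, 5, 15/2)
obs 9: x=0 → posterior Dirichlet(6, 5, 15/2)
obs 10: x=2 → posterior Dirichlet(6, 5, 17/2)
obs 11: x=0 → posterior Dirichlet(7, 5, 17/2)
obs 12: x=1 → posterior Dirichlet(7, 6, 17/2)
obs 13: x=0 → posterior Dirichlet(8, 6, 17/2)
obs 14: x=2 → posterior Dirichlet(8, 6, 19/2)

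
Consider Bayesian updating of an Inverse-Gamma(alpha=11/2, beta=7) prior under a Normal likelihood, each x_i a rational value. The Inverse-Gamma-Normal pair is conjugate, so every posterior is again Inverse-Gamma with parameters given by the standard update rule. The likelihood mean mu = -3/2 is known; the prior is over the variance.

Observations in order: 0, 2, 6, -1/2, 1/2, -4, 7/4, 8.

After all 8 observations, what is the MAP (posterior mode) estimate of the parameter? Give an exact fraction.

obs 1: x=0 → posterior Inverse-Gamma(6, 65/8)
obs 2: x=2 → posterior Inverse-Gamma(13/2, 57/4)
obs 3: x=6 → posterior Inverse-Gamma(7, 339/8)
obs 4: x=-1/2 → posterior Inverse-Gamma(15/2, 343/8)
obs 5: x=1/2 → posterior Inverse-Gamma(8, 359/8)
obs 6: x=-4 → posterior Inverse-Gamma(17/2, 48)
obs 7: x=7/4 → posterior Inverse-Gamma(9, 1705/32)
obs 8: x=8 → posterior Inverse-Gamma(19/2, 3149/32)

3149/336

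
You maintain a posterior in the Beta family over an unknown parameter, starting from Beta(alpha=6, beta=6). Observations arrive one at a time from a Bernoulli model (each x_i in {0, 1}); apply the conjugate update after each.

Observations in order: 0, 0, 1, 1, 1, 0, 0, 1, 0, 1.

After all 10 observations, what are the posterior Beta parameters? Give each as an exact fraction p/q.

alpha=11, beta=11

obs 1: x=0 → posterior Beta(6, 7)
obs 2: x=0 → posterior Beta(6, 8)
obs 3: x=1 → posterior Beta(7, 8)
obs 4: x=1 → posterior Beta(8, 8)
obs 5: x=1 → posterior Beta(9, 8)
obs 6: x=0 → posterior Beta(9, 9)
obs 7: x=0 → posterior Beta(9, 10)
obs 8: x=1 → posterior Beta(10, 10)
obs 9: x=0 → posterior Beta(10, 11)
obs 10: x=1 → posterior Beta(11, 11)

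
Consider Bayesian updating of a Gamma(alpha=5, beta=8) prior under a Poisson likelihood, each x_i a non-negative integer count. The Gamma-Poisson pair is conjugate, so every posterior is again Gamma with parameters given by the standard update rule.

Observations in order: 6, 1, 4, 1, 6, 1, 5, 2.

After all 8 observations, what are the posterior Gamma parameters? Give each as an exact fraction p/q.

obs 1: x=6 → posterior Gamma(11, 9)
obs 2: x=1 → posterior Gamma(12, 10)
obs 3: x=4 → posterior Gamma(16, 11)
obs 4: x=1 → posterior Gamma(17, 12)
obs 5: x=6 → posterior Gamma(23, 13)
obs 6: x=1 → posterior Gamma(24, 14)
obs 7: x=5 → posterior Gamma(29, 15)
obs 8: x=2 → posterior Gamma(31, 16)

alpha=31, beta=16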